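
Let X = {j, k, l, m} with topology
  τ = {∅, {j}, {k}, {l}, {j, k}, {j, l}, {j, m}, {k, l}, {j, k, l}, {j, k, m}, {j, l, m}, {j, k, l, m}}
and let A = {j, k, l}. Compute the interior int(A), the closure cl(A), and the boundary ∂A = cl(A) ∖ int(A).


int(A) = {j, k, l}, cl(A) = {j, k, l, m}, ∂A = {m}.

Closed sets in (X, τ) are complements of opens:
  closed(X, τ) = {∅, {k}, {l}, {m}, {j, m}, {k, l}, {k, m}, {l, m}, {j, k, m}, {j, l, m}, {k, l, m}, {j, k, l, m}}.
int(A) = ⋃ {U ∈ τ : U ⊆ A}. Opens contained in A: ∅, {j}, {k}, {l}, {j, k}, {j, l}, {k, l}, {j, k, l}.
Taking the union of these: int(A) = {j, k, l}.
cl(A) = ⋂ {C closed : A ⊆ C}. Closed sets containing A: {j, k, l, m}.
Intersecting these: cl(A) = {j, k, l, m}.
∂A = cl(A) ∖ int(A) = {j, k, l, m} ∖ {j, k, l} = {m}.


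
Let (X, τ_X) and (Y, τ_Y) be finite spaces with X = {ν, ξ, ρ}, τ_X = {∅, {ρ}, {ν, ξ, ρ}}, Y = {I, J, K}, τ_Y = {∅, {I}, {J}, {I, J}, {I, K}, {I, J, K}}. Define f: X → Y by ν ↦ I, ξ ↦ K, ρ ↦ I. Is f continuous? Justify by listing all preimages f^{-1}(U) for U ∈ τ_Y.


f is NOT continuous.

Compute f^{-1}(U) for each U ∈ τ_Y:
  U = ∅: f^{-1}(U) = ∅ ∈ τ_X ✓.
  U = {I}: f^{-1}(U) = {ν, ρ} ∉ τ_X ✗.
  U = {J}: f^{-1}(U) = ∅ ∈ τ_X ✓.
  U = {I, J}: f^{-1}(U) = {ν, ρ} ∉ τ_X ✗.
  U = {I, K}: f^{-1}(U) = {ν, ξ, ρ} ∈ τ_X ✓.
  U = {I, J, K}: f^{-1}(U) = {ν, ξ, ρ} ∈ τ_X ✓.
Found U = {I} with f^{-1}(U) = {ν, ρ} not in τ_X. Therefore f is NOT continuous.


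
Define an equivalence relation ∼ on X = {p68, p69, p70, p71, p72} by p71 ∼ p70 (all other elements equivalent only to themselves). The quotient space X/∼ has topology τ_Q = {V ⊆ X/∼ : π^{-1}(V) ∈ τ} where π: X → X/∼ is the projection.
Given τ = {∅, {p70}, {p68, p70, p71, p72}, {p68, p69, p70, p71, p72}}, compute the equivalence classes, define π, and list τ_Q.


X/∼ = {[p68], [p69], [p70=p71], [p72]}; |τ_Q| = 3.

Equivalence classes: [p68], [p69], [p70=p71], [p72].
Quotient map π: X → X/∼ sends p68 ↦ [p68], p69 ↦ [p69], p70 ↦ [p70=p71], p71 ↦ [p70=p71], p72 ↦ [p72].
For each subset V ⊆ X/∼, compute π^{-1}(V) ⊆ X and check whether π^{-1}(V) ∈ τ. V is open in τ_Q iff π^{-1}(V) ∈ τ.
  V = {}: π^{-1}(V) = ∅ ∈ τ ✓.
  V = {[p68]}: π^{-1}(V) = {p68} ∉ τ ✗.
  V = {[p69]}: π^{-1}(V) = {p69} ∉ τ ✗.
  V = {[p68], [p69]}: π^{-1}(V) = {p68, p69} ∉ τ ✗.
  V = {[p70=p71]}: π^{-1}(V) = {p70, p71} ∉ τ ✗.
  V = {[p68], [p70=p71]}: π^{-1}(V) = {p68, p70, p71} ∉ τ ✗.
  V = {[p69], [p70=p71]}: π^{-1}(V) = {p69, p70, p71} ∉ τ ✗.
  V = {[p68], [p69], [p70=p71]}: π^{-1}(V) = {p68, p69, p70, p71} ∉ τ ✗.
  V = {[p72]}: π^{-1}(V) = {p72} ∉ τ ✗.
  V = {[p68], [p72]}: π^{-1}(V) = {p68, p72} ∉ τ ✗.
  V = {[p69], [p72]}: π^{-1}(V) = {p69, p72} ∉ τ ✗.
  V = {[p68], [p69], [p72]}: π^{-1}(V) = {p68, p69, p72} ∉ τ ✗.
  V = {[p70=p71], [p72]}: π^{-1}(V) = {p70, p71, p72} ∉ τ ✗.
  V = {[p68], [p70=p71], [p72]}: π^{-1}(V) = {p68, p70, p71, p72} ∈ τ ✓.
  V = {[p69], [p70=p71], [p72]}: π^{-1}(V) = {p69, p70, p71, p72} ∉ τ ✗.
  V = {[p68], [p69], [p70=p71], [p72]}: π^{-1}(V) = {p68, p69, p70, p71, p72} ∈ τ ✓.
Open sets in the quotient: τ_Q = {{}, {[p68], [p70=p71], [p72]}, {[p68], [p69], [p70=p71], [p72]}} (3 elements).


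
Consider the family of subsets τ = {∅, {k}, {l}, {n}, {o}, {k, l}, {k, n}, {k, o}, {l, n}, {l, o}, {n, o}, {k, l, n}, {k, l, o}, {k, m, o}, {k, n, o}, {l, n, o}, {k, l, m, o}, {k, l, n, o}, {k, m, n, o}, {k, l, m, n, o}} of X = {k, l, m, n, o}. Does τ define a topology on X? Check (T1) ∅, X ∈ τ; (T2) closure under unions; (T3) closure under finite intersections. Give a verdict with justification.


τ IS a topology on X.

Axiom (T1): ∅ ∈ τ? Yes; X ∈ τ? Yes.
Axiom (T2/T3): check pairwise unions and intersections of members of τ.
All pairwise intersections and unions checked — each lies in τ. Therefore τ satisfies (T1), (T2), (T3): it IS a topology on X.


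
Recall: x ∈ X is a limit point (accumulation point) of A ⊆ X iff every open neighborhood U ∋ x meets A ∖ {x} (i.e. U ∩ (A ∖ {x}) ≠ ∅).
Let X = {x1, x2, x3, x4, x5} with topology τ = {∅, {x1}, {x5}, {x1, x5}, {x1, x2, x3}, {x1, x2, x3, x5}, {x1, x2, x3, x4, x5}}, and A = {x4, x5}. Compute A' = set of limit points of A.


A' = {x4}

For each x ∈ X, list the open sets U ∈ τ with x ∈ U, then check whether U ∩ (A ∖ {x}) ≠ ∅ for every such U.
  x = x1: open {x1} ∋ x has {x1} ∩ (A ∖ {x1}) = ∅, so x is NOT a limit point.
  x = x2: open {x1, x2, x3} ∋ x has {x1, x2, x3} ∩ (A ∖ {x2}) = ∅, so x is NOT a limit point.
  x = x3: open {x1, x2, x3} ∋ x has {x1, x2, x3} ∩ (A ∖ {x3}) = ∅, so x is NOT a limit point.
  x = x4: opens ∋ x are {x1, x2, x3, x4, x5}; each meets A ∖ {x4}, so x IS a limit point.
  x = x5: open {x5} ∋ x has {x5} ∩ (A ∖ {x5}) = ∅, so x is NOT a limit point.
Collecting: A' = {x4}.


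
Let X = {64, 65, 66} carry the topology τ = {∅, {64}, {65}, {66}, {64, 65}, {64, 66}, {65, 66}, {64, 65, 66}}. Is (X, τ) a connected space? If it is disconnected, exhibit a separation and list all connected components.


(X, τ) is disconnected; components = [{64}, {65}, {66}].

Find clopen sets (U ∈ τ with X ∖ U ∈ τ):
  U = ∅, X ∖ U = {64, 65, 66} — both open, so U is clopen.
  U = {64}, X ∖ U = {65, 66} — both open, so U is clopen.
  U = {65}, X ∖ U = {64, 66} — both open, so U is clopen.
  U = {66}, X ∖ U = {64, 65} — both open, so U is clopen.
  U = {64, 65}, X ∖ U = {66} — both open, so U is clopen.
  U = {64, 66}, X ∖ U = {65} — both open, so U is clopen.
  U = {65, 66}, X ∖ U = {64} — both open, so U is clopen.
  U = {64, 65, 66}, X ∖ U = ∅ — both open, so U is clopen.
Nontrivial clopen(s) exist: e.g. {64, 66}. So (X, τ) is disconnected.
Compute connected components by grouping points that agree on all clopens:
  component: {64}
  component: {65}
  component: {66}


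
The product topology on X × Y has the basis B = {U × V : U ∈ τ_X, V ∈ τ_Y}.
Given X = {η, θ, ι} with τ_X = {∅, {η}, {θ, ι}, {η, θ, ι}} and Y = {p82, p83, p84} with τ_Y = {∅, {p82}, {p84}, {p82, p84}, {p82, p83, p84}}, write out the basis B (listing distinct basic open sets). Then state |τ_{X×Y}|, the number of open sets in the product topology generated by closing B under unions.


Basis B = {∅ × ∅, {η} × {p82}, {η} × {p84}, {η} × {p82, p84}, {θ, ι} × {p82}, {θ, ι} × {p84}, {η} × {p82, p83, p84}, {η, θ, ι} × {p82}, {η, θ, ι} × {p84}, {θ, ι} × {p82, p84}, {η, θ, ι} × {p82, p84}, {θ, ι} × {p82, p83, p84}, {η, θ, ι} × {p82, p83, p84}}; |τ_{X×Y}| = 25.

Enumerate products U × V with U ∈ τ_X, V ∈ τ_Y (deduplicated):
  ∅ × ∅ = {} (∅)
  {η} × {p82} = {(η,p82)}
  {η} × {p84} = {(η,p84)}
  {η} × {p82, p84} = {(η,p82), (η,p84)}
  {θ, ι} × {p82} = {(θ,p82), (ι,p82)}
  {θ, ι} × {p84} = {(θ,p84), (ι,p84)}
  {η} × {p82, p83, p84} = {(η,p82), (η,p83), (η,p84)}
  {η, θ, ι} × {p82} = {(η,p82), (θ,p82), (ι,p82)}
  {η, θ, ι} × {p84} = {(η,p84), (θ,p84), (ι,p84)}
  {θ, ι} × {p82, p84} = {(θ,p82), (θ,p84), (ι,p82), (ι,p84)}
  {η, θ, ι} × {p82, p84} = {(η,p82), (η,p84), (θ,p82), (θ,p84), (ι,p82), (ι,p84)}
  {θ, ι} × {p82, p83, p84} = {(θ,p82), (θ,p83), (θ,p84), (ι,p82), (ι,p83), (ι,p84)}
  {η, θ, ι} × {p82, p83, p84} = {(η,p82), (η,p83), (η,p84), (θ,p82), (θ,p83), (θ,p84), (ι,p82), (ι,p83), (ι,p84)}
These 13 distinct sets form the basis B.
Close under arbitrary unions to get τ_{X×Y}; counting gives |τ_{X×Y}| = 25.


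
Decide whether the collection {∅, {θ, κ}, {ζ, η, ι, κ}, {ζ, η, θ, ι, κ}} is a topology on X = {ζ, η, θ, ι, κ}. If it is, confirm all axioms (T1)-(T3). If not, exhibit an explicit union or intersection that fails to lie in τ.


τ is NOT a topology on X.

Axiom (T1): ∅ ∈ τ? Yes; X ∈ τ? Yes.
Axiom (T2/T3): check pairwise unions and intersections of members of τ.
Counterexample for (T3): {θ, κ} ∩ {ζ, η, ι, κ} = {κ} ∉ τ. Therefore τ is NOT a topology.


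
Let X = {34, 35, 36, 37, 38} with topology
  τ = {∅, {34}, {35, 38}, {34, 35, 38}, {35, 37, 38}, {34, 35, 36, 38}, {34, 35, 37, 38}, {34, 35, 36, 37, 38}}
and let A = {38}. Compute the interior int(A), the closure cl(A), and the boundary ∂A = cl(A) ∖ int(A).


int(A) = ∅, cl(A) = {35, 36, 37, 38}, ∂A = {35, 36, 37, 38}.

Closed sets in (X, τ) are complements of opens:
  closed(X, τ) = {∅, {36}, {37}, {34, 36}, {36, 37}, {34, 36, 37}, {35, 36, 37, 38}, {34, 35, 36, 37, 38}}.
int(A) = ⋃ {U ∈ τ : U ⊆ A}. Opens contained in A: ∅.
Taking the union of these: int(A) = ∅.
cl(A) = ⋂ {C closed : A ⊆ C}. Closed sets containing A: {35, 36, 37, 38}, {34, 35, 36, 37, 38}.
Intersecting these: cl(A) = {35, 36, 37, 38}.
∂A = cl(A) ∖ int(A) = {35, 36, 37, 38} ∖ ∅ = {35, 36, 37, 38}.


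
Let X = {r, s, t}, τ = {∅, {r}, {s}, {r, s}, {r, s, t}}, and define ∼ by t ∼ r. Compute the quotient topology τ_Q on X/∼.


X/∼ = {[r=t], [s]}; |τ_Q| = 3.

Equivalence classes: [r=t], [s].
Quotient map π: X → X/∼ sends r ↦ [r=t], s ↦ [s], t ↦ [r=t].
For each subset V ⊆ X/∼, compute π^{-1}(V) ⊆ X and check whether π^{-1}(V) ∈ τ. V is open in τ_Q iff π^{-1}(V) ∈ τ.
  V = {}: π^{-1}(V) = ∅ ∈ τ ✓.
  V = {[r=t]}: π^{-1}(V) = {r, t} ∉ τ ✗.
  V = {[s]}: π^{-1}(V) = {s} ∈ τ ✓.
  V = {[r=t], [s]}: π^{-1}(V) = {r, s, t} ∈ τ ✓.
Open sets in the quotient: τ_Q = {{}, {[s]}, {[r=t], [s]}} (3 elements).


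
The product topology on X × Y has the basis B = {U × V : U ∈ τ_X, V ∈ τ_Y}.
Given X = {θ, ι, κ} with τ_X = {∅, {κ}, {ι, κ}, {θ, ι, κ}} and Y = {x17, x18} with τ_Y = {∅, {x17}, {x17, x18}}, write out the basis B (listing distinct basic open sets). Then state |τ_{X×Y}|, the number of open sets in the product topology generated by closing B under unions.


Basis B = {∅ × ∅, {κ} × {x17}, {ι, κ} × {x17}, {κ} × {x17, x18}, {θ, ι, κ} × {x17}, {ι, κ} × {x17, x18}, {θ, ι, κ} × {x17, x18}}; |τ_{X×Y}| = 10.

Enumerate products U × V with U ∈ τ_X, V ∈ τ_Y (deduplicated):
  ∅ × ∅ = {} (∅)
  {κ} × {x17} = {(κ,x17)}
  {ι, κ} × {x17} = {(ι,x17), (κ,x17)}
  {κ} × {x17, x18} = {(κ,x17), (κ,x18)}
  {θ, ι, κ} × {x17} = {(θ,x17), (ι,x17), (κ,x17)}
  {ι, κ} × {x17, x18} = {(ι,x17), (ι,x18), (κ,x17), (κ,x18)}
  {θ, ι, κ} × {x17, x18} = {(θ,x17), (θ,x18), (ι,x17), (ι,x18), (κ,x17), (κ,x18)}
These 7 distinct sets form the basis B.
Close under arbitrary unions to get τ_{X×Y}; counting gives |τ_{X×Y}| = 10.


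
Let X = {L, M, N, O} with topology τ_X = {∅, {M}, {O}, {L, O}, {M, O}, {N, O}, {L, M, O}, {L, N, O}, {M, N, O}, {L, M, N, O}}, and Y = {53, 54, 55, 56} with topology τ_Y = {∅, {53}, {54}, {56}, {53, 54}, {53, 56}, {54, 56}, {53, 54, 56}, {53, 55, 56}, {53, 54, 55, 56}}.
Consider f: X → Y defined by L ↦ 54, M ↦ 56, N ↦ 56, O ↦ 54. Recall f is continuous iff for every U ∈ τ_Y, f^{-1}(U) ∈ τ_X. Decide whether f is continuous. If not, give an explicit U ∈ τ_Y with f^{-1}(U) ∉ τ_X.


f is NOT continuous.

Compute f^{-1}(U) for each U ∈ τ_Y:
  U = ∅: f^{-1}(U) = ∅ ∈ τ_X ✓.
  U = {53}: f^{-1}(U) = ∅ ∈ τ_X ✓.
  U = {54}: f^{-1}(U) = {L, O} ∈ τ_X ✓.
  U = {56}: f^{-1}(U) = {M, N} ∉ τ_X ✗.
  U = {53, 54}: f^{-1}(U) = {L, O} ∈ τ_X ✓.
  U = {53, 56}: f^{-1}(U) = {M, N} ∉ τ_X ✗.
  U = {54, 56}: f^{-1}(U) = {L, M, N, O} ∈ τ_X ✓.
  U = {53, 54, 56}: f^{-1}(U) = {L, M, N, O} ∈ τ_X ✓.
  U = {53, 55, 56}: f^{-1}(U) = {M, N} ∉ τ_X ✗.
  U = {53, 54, 55, 56}: f^{-1}(U) = {L, M, N, O} ∈ τ_X ✓.
Found U = {56} with f^{-1}(U) = {M, N} not in τ_X. Therefore f is NOT continuous.


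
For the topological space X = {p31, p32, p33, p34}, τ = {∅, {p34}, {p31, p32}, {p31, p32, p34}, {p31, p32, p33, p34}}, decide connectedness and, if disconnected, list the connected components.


(X, τ) is connected.

Find clopen sets (U ∈ τ with X ∖ U ∈ τ):
  U = ∅, X ∖ U = {p31, p32, p33, p34} — both open, so U is clopen.
  U = {p31, p32, p33, p34}, X ∖ U = ∅ — both open, so U is clopen.
Only trivial clopens (∅ and X) exist, so (X, τ) is connected.
Compute connected components by grouping points that agree on all clopens:
  component: {p31, p32, p33, p34}


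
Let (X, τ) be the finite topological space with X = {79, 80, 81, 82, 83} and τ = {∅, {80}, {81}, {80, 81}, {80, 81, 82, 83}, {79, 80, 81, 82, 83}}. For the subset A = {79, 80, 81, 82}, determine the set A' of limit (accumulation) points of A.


A' = {79, 82, 83}

For each x ∈ X, list the open sets U ∈ τ with x ∈ U, then check whether U ∩ (A ∖ {x}) ≠ ∅ for every such U.
  x = 79: opens ∋ x are {79, 80, 81, 82, 83}; each meets A ∖ {79}, so x IS a limit point.
  x = 80: open {80} ∋ x has {80} ∩ (A ∖ {80}) = ∅, so x is NOT a limit point.
  x = 81: open {81} ∋ x has {81} ∩ (A ∖ {81}) = ∅, so x is NOT a limit point.
  x = 82: opens ∋ x are {80, 81, 82, 83}, {79, 80, 81, 82, 83}; each meets A ∖ {82}, so x IS a limit point.
  x = 83: opens ∋ x are {80, 81, 82, 83}, {79, 80, 81, 82, 83}; each meets A ∖ {83}, so x IS a limit point.
Collecting: A' = {79, 82, 83}.


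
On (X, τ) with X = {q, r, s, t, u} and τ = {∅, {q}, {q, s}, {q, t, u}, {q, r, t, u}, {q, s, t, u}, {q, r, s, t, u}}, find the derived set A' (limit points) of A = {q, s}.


A' = {r, s, t, u}

For each x ∈ X, list the open sets U ∈ τ with x ∈ U, then check whether U ∩ (A ∖ {x}) ≠ ∅ for every such U.
  x = q: open {q} ∋ x has {q} ∩ (A ∖ {q}) = ∅, so x is NOT a limit point.
  x = r: opens ∋ x are {q, r, t, u}, {q, r, s, t, u}; each meets A ∖ {r}, so x IS a limit point.
  x = s: opens ∋ x are {q, s}, {q, s, t, u}, {q, r, s, t, u}; each meets A ∖ {s}, so x IS a limit point.
  x = t: opens ∋ x are {q, t, u}, {q, r, t, u}, {q, s, t, u}, {q, r, s, t, u}; each meets A ∖ {t}, so x IS a limit point.
  x = u: opens ∋ x are {q, t, u}, {q, r, t, u}, {q, s, t, u}, {q, r, s, t, u}; each meets A ∖ {u}, so x IS a limit point.
Collecting: A' = {r, s, t, u}.


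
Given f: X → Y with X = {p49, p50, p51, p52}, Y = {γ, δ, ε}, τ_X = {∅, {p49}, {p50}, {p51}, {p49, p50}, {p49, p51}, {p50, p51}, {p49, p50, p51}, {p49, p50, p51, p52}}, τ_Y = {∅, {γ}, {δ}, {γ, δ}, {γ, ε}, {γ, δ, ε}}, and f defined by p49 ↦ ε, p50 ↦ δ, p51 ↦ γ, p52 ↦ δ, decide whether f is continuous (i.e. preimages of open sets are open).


f is NOT continuous.

Compute f^{-1}(U) for each U ∈ τ_Y:
  U = ∅: f^{-1}(U) = ∅ ∈ τ_X ✓.
  U = {γ}: f^{-1}(U) = {p51} ∈ τ_X ✓.
  U = {δ}: f^{-1}(U) = {p50, p52} ∉ τ_X ✗.
  U = {γ, δ}: f^{-1}(U) = {p50, p51, p52} ∉ τ_X ✗.
  U = {γ, ε}: f^{-1}(U) = {p49, p51} ∈ τ_X ✓.
  U = {γ, δ, ε}: f^{-1}(U) = {p49, p50, p51, p52} ∈ τ_X ✓.
Found U = {δ} with f^{-1}(U) = {p50, p52} not in τ_X. Therefore f is NOT continuous.


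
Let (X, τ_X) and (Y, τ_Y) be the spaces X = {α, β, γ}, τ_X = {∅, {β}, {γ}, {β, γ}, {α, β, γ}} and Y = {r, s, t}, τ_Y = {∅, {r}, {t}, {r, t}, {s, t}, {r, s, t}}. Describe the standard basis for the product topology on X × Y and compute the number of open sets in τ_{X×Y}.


Basis B = {∅ × ∅, {β} × {r}, {β} × {t}, {γ} × {r}, {γ} × {t}, {β} × {r, t}, {β, γ} × {r}, {β} × {s, t}, {β, γ} × {t}, {γ} × {r, t}, {γ} × {s, t}, {α, β, γ} × {r}, {α, β, γ} × {t}, {β} × {r, s, t}, {γ} × {r, s, t}, {β, γ} × {r, t}, {β, γ} × {s, t}, {α, β, γ} × {r, t}, {α, β, γ} × {s, t}, {β, γ} × {r, s, t}, {α, β, γ} × {r, s, t}}; |τ_{X×Y}| = 70.

Enumerate products U × V with U ∈ τ_X, V ∈ τ_Y (deduplicated):
  ∅ × ∅ = {} (∅)
  {β} × {r} = {(β,r)}
  {β} × {t} = {(β,t)}
  {γ} × {r} = {(γ,r)}
  {γ} × {t} = {(γ,t)}
  {β} × {r, t} = {(β,r), (β,t)}
  {β, γ} × {r} = {(β,r), (γ,r)}
  {β} × {s, t} = {(β,s), (β,t)}
  {β, γ} × {t} = {(β,t), (γ,t)}
  {γ} × {r, t} = {(γ,r), (γ,t)}
  {γ} × {s, t} = {(γ,s), (γ,t)}
  {α, β, γ} × {r} = {(α,r), (β,r), (γ,r)}
  {α, β, γ} × {t} = {(α,t), (β,t), (γ,t)}
  {β} × {r, s, t} = {(β,r), (β,s), (β,t)}
  {γ} × {r, s, t} = {(γ,r), (γ,s), (γ,t)}
  {β, γ} × {r, t} = {(β,r), (β,t), (γ,r), (γ,t)}
  {β, γ} × {s, t} = {(β,s), (β,t), (γ,s), (γ,t)}
  {α, β, γ} × {r, t} = {(α,r), (α,t), (β,r), (β,t), (γ,r), (γ,t)}
  {α, β, γ} × {s, t} = {(α,s), (α,t), (β,s), (β,t), (γ,s), (γ,t)}
  {β, γ} × {r, s, t} = {(β,r), (β,s), (β,t), (γ,r), (γ,s), (γ,t)}
  {α, β, γ} × {r, s, t} = {(α,r), (α,s), (α,t), (β,r), (β,s), (β,t), (γ,r), (γ,s), (γ,t)}
These 21 distinct sets form the basis B.
Close under arbitrary unions to get τ_{X×Y}; counting gives |τ_{X×Y}| = 70.


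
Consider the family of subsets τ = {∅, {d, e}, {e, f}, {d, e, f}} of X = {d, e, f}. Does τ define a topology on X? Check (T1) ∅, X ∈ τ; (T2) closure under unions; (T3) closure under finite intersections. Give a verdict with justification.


τ is NOT a topology on X.

Axiom (T1): ∅ ∈ τ? Yes; X ∈ τ? Yes.
Axiom (T2/T3): check pairwise unions and intersections of members of τ.
Counterexample for (T3): {d, e} ∩ {e, f} = {e} ∉ τ. Therefore τ is NOT a topology.


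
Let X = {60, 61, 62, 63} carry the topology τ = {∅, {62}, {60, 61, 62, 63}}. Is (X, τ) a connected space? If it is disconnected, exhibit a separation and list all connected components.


(X, τ) is connected.

Find clopen sets (U ∈ τ with X ∖ U ∈ τ):
  U = ∅, X ∖ U = {60, 61, 62, 63} — both open, so U is clopen.
  U = {60, 61, 62, 63}, X ∖ U = ∅ — both open, so U is clopen.
Only trivial clopens (∅ and X) exist, so (X, τ) is connected.
Compute connected components by grouping points that agree on all clopens:
  component: {60, 61, 62, 63}


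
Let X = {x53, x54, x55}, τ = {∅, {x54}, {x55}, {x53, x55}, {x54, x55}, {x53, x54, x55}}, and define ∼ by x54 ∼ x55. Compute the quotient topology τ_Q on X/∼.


X/∼ = {[x53], [x54=x55]}; |τ_Q| = 3.

Equivalence classes: [x53], [x54=x55].
Quotient map π: X → X/∼ sends x53 ↦ [x53], x54 ↦ [x54=x55], x55 ↦ [x54=x55].
For each subset V ⊆ X/∼, compute π^{-1}(V) ⊆ X and check whether π^{-1}(V) ∈ τ. V is open in τ_Q iff π^{-1}(V) ∈ τ.
  V = {}: π^{-1}(V) = ∅ ∈ τ ✓.
  V = {[x53]}: π^{-1}(V) = {x53} ∉ τ ✗.
  V = {[x54=x55]}: π^{-1}(V) = {x54, x55} ∈ τ ✓.
  V = {[x53], [x54=x55]}: π^{-1}(V) = {x53, x54, x55} ∈ τ ✓.
Open sets in the quotient: τ_Q = {{}, {[x54=x55]}, {[x53], [x54=x55]}} (3 elements).


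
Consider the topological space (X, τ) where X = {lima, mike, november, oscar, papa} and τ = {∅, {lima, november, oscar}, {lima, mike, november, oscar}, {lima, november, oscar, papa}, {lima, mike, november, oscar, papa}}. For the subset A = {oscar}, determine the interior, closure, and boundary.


int(A) = ∅, cl(A) = {lima, mike, november, oscar, papa}, ∂A = {lima, mike, november, oscar, papa}.

Closed sets in (X, τ) are complements of opens:
  closed(X, τ) = {∅, {mike}, {papa}, {mike, papa}, {lima, mike, november, oscar, papa}}.
int(A) = ⋃ {U ∈ τ : U ⊆ A}. Opens contained in A: ∅.
Taking the union of these: int(A) = ∅.
cl(A) = ⋂ {C closed : A ⊆ C}. Closed sets containing A: {lima, mike, november, oscar, papa}.
Intersecting these: cl(A) = {lima, mike, november, oscar, papa}.
∂A = cl(A) ∖ int(A) = {lima, mike, november, oscar, papa} ∖ ∅ = {lima, mike, november, oscar, papa}.


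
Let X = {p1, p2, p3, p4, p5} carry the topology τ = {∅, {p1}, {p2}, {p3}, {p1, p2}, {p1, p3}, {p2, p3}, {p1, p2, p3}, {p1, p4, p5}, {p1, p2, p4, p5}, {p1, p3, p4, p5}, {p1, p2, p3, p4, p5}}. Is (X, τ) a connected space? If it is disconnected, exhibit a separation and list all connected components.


(X, τ) is disconnected; components = [{p2}, {p3}, {p1, p4, p5}].

Find clopen sets (U ∈ τ with X ∖ U ∈ τ):
  U = ∅, X ∖ U = {p1, p2, p3, p4, p5} — both open, so U is clopen.
  U = {p2}, X ∖ U = {p1, p3, p4, p5} — both open, so U is clopen.
  U = {p3}, X ∖ U = {p1, p2, p4, p5} — both open, so U is clopen.
  U = {p2, p3}, X ∖ U = {p1, p4, p5} — both open, so U is clopen.
  U = {p1, p4, p5}, X ∖ U = {p2, p3} — both open, so U is clopen.
  U = {p1, p2, p4, p5}, X ∖ U = {p3} — both open, so U is clopen.
  U = {p1, p3, p4, p5}, X ∖ U = {p2} — both open, so U is clopen.
  U = {p1, p2, p3, p4, p5}, X ∖ U = ∅ — both open, so U is clopen.
Nontrivial clopen(s) exist: e.g. {p1, p4, p5}. So (X, τ) is disconnected.
Compute connected components by grouping points that agree on all clopens:
  component: {p2}
  component: {p3}
  component: {p1, p4, p5}


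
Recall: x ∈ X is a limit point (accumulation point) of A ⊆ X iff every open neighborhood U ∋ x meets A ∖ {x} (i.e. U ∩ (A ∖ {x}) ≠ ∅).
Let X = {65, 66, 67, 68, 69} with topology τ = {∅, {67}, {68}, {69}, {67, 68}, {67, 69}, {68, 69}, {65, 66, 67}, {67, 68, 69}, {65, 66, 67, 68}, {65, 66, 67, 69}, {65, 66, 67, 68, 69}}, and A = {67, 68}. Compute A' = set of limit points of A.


A' = {65, 66}

For each x ∈ X, list the open sets U ∈ τ with x ∈ U, then check whether U ∩ (A ∖ {x}) ≠ ∅ for every such U.
  x = 65: opens ∋ x are {65, 66, 67}, {65, 66, 67, 68}, {65, 66, 67, 69}, {65, 66, 67, 68, 69}; each meets A ∖ {65}, so x IS a limit point.
  x = 66: opens ∋ x are {65, 66, 67}, {65, 66, 67, 68}, {65, 66, 67, 69}, {65, 66, 67, 68, 69}; each meets A ∖ {66}, so x IS a limit point.
  x = 67: open {67} ∋ x has {67} ∩ (A ∖ {67}) = ∅, so x is NOT a limit point.
  x = 68: open {68} ∋ x has {68} ∩ (A ∖ {68}) = ∅, so x is NOT a limit point.
  x = 69: open {69} ∋ x has {69} ∩ (A ∖ {69}) = ∅, so x is NOT a limit point.
Collecting: A' = {65, 66}.


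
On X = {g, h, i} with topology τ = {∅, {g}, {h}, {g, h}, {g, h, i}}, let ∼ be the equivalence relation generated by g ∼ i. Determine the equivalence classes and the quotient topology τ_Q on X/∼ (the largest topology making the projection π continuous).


X/∼ = {[g=i], [h]}; |τ_Q| = 3.

Equivalence classes: [g=i], [h].
Quotient map π: X → X/∼ sends g ↦ [g=i], h ↦ [h], i ↦ [g=i].
For each subset V ⊆ X/∼, compute π^{-1}(V) ⊆ X and check whether π^{-1}(V) ∈ τ. V is open in τ_Q iff π^{-1}(V) ∈ τ.
  V = {}: π^{-1}(V) = ∅ ∈ τ ✓.
  V = {[g=i]}: π^{-1}(V) = {g, i} ∉ τ ✗.
  V = {[h]}: π^{-1}(V) = {h} ∈ τ ✓.
  V = {[g=i], [h]}: π^{-1}(V) = {g, h, i} ∈ τ ✓.
Open sets in the quotient: τ_Q = {{}, {[h]}, {[g=i], [h]}} (3 elements).


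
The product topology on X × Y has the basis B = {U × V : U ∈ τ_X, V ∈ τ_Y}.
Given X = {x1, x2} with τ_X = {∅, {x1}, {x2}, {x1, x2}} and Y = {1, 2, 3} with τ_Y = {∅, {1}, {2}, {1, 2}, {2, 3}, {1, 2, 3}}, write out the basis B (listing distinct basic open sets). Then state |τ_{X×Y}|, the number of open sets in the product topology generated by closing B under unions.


Basis B = {∅ × ∅, {x1} × {1}, {x1} × {2}, {x2} × {1}, {x2} × {2}, {x1} × {1, 2}, {x1, x2} × {1}, {x1} × {2, 3}, {x1, x2} × {2}, {x2} × {1, 2}, {x2} × {2, 3}, {x1} × {1, 2, 3}, {x2} × {1, 2, 3}, {x1, x2} × {1, 2}, {x1, x2} × {2, 3}, {x1, x2} × {1, 2, 3}}; |τ_{X×Y}| = 36.

Enumerate products U × V with U ∈ τ_X, V ∈ τ_Y (deduplicated):
  ∅ × ∅ = {} (∅)
  {x1} × {1} = {(x1,1)}
  {x1} × {2} = {(x1,2)}
  {x2} × {1} = {(x2,1)}
  {x2} × {2} = {(x2,2)}
  {x1} × {1, 2} = {(x1,1), (x1,2)}
  {x1, x2} × {1} = {(x1,1), (x2,1)}
  {x1} × {2, 3} = {(x1,2), (x1,3)}
  {x1, x2} × {2} = {(x1,2), (x2,2)}
  {x2} × {1, 2} = {(x2,1), (x2,2)}
  {x2} × {2, 3} = {(x2,2), (x2,3)}
  {x1} × {1, 2, 3} = {(x1,1), (x1,2), (x1,3)}
  {x2} × {1, 2, 3} = {(x2,1), (x2,2), (x2,3)}
  {x1, x2} × {1, 2} = {(x1,1), (x1,2), (x2,1), (x2,2)}
  {x1, x2} × {2, 3} = {(x1,2), (x1,3), (x2,2), (x2,3)}
  {x1, x2} × {1, 2, 3} = {(x1,1), (x1,2), (x1,3), (x2,1), (x2,2), (x2,3)}
These 16 distinct sets form the basis B.
Close under arbitrary unions to get τ_{X×Y}; counting gives |τ_{X×Y}| = 36.


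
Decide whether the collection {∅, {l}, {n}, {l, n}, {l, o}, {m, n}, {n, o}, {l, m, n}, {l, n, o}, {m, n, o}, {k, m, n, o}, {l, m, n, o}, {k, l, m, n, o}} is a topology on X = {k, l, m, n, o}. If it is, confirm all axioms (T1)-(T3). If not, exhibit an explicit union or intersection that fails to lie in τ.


τ is NOT a topology on X.

Axiom (T1): ∅ ∈ τ? Yes; X ∈ τ? Yes.
Axiom (T2/T3): check pairwise unions and intersections of members of τ.
Counterexample for (T3): {l, o} ∩ {n, o} = {o} ∉ τ. Therefore τ is NOT a topology.


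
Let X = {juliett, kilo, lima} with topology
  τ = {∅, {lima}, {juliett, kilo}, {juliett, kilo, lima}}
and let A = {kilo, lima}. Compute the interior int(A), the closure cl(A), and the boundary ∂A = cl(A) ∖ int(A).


int(A) = {lima}, cl(A) = {juliett, kilo, lima}, ∂A = {juliett, kilo}.

Closed sets in (X, τ) are complements of opens:
  closed(X, τ) = {∅, {lima}, {juliett, kilo}, {juliett, kilo, lima}}.
int(A) = ⋃ {U ∈ τ : U ⊆ A}. Opens contained in A: ∅, {lima}.
Taking the union of these: int(A) = {lima}.
cl(A) = ⋂ {C closed : A ⊆ C}. Closed sets containing A: {juliett, kilo, lima}.
Intersecting these: cl(A) = {juliett, kilo, lima}.
∂A = cl(A) ∖ int(A) = {juliett, kilo, lima} ∖ {lima} = {juliett, kilo}.


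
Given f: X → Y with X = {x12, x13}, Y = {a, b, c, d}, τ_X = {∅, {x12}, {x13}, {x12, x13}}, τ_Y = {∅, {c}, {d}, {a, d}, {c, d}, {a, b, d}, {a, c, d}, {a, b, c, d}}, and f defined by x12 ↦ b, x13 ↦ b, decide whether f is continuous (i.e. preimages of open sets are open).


f IS continuous.

Compute f^{-1}(U) for each U ∈ τ_Y:
  U = ∅: f^{-1}(U) = ∅ ∈ τ_X ✓.
  U = {c}: f^{-1}(U) = ∅ ∈ τ_X ✓.
  U = {d}: f^{-1}(U) = ∅ ∈ τ_X ✓.
  U = {a, d}: f^{-1}(U) = ∅ ∈ τ_X ✓.
  U = {c, d}: f^{-1}(U) = ∅ ∈ τ_X ✓.
  U = {a, b, d}: f^{-1}(U) = {x12, x13} ∈ τ_X ✓.
  U = {a, c, d}: f^{-1}(U) = ∅ ∈ τ_X ✓.
  U = {a, b, c, d}: f^{-1}(U) = {x12, x13} ∈ τ_X ✓.
Every preimage lies in τ_X, so f IS continuous.


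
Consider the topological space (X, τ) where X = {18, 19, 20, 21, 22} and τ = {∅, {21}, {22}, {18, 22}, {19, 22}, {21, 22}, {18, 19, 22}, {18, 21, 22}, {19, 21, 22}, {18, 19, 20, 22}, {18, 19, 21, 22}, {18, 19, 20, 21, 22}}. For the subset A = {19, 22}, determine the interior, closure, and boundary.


int(A) = {19, 22}, cl(A) = {18, 19, 20, 22}, ∂A = {18, 20}.

Closed sets in (X, τ) are complements of opens:
  closed(X, τ) = {∅, {20}, {21}, {18, 20}, {19, 20}, {20, 21}, {18, 19, 20}, {18, 20, 21}, {19, 20, 21}, {18, 19, 20, 21}, {18, 19, 20, 22}, {18, 19, 20, 21, 22}}.
int(A) = ⋃ {U ∈ τ : U ⊆ A}. Opens contained in A: ∅, {22}, {19, 22}.
Taking the union of these: int(A) = {19, 22}.
cl(A) = ⋂ {C closed : A ⊆ C}. Closed sets containing A: {18, 19, 20, 22}, {18, 19, 20, 21, 22}.
Intersecting these: cl(A) = {18, 19, 20, 22}.
∂A = cl(A) ∖ int(A) = {18, 19, 20, 22} ∖ {19, 22} = {18, 20}.


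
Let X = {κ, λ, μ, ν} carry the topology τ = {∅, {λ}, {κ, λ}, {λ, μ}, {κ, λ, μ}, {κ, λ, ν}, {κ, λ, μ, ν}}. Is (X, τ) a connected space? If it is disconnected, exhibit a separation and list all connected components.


(X, τ) is connected.

Find clopen sets (U ∈ τ with X ∖ U ∈ τ):
  U = ∅, X ∖ U = {κ, λ, μ, ν} — both open, so U is clopen.
  U = {κ, λ, μ, ν}, X ∖ U = ∅ — both open, so U is clopen.
Only trivial clopens (∅ and X) exist, so (X, τ) is connected.
Compute connected components by grouping points that agree on all clopens:
  component: {κ, λ, μ, ν}


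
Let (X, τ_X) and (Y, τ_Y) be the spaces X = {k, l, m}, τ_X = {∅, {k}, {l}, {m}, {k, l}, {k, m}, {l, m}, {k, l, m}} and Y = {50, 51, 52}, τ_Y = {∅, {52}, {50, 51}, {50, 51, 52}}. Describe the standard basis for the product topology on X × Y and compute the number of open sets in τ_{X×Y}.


Basis B = {∅ × ∅, {k} × {52}, {l} × {52}, {m} × {52}, {k} × {50, 51}, {k, l} × {52}, {k, m} × {52}, {l} × {50, 51}, {l, m} × {52}, {m} × {50, 51}, {k} × {50, 51, 52}, {k, l, m} × {52}, {l} × {50, 51, 52}, {m} × {50, 51, 52}, {k, l} × {50, 51}, {k, m} × {50, 51}, {l, m} × {50, 51}, {k, l} × {50, 51, 52}, {k, m} × {50, 51, 52}, {k, l, m} × {50, 51}, {l, m} × {50, 51, 52}, {k, l, m} × {50, 51, 52}}; |τ_{X×Y}| = 64.

Enumerate products U × V with U ∈ τ_X, V ∈ τ_Y (deduplicated):
  ∅ × ∅ = {} (∅)
  {k} × {52} = {(k,52)}
  {l} × {52} = {(l,52)}
  {m} × {52} = {(m,52)}
  {k} × {50, 51} = {(k,50), (k,51)}
  {k, l} × {52} = {(k,52), (l,52)}
  {k, m} × {52} = {(k,52), (m,52)}
  {l} × {50, 51} = {(l,50), (l,51)}
  {l, m} × {52} = {(l,52), (m,52)}
  {m} × {50, 51} = {(m,50), (m,51)}
  {k} × {50, 51, 52} = {(k,50), (k,51), (k,52)}
  {k, l, m} × {52} = {(k,52), (l,52), (m,52)}
  {l} × {50, 51, 52} = {(l,50), (l,51), (l,52)}
  {m} × {50, 51, 52} = {(m,50), (m,51), (m,52)}
  {k, l} × {50, 51} = {(k,50), (k,51), (l,50), (l,51)}
  {k, m} × {50, 51} = {(k,50), (k,51), (m,50), (m,51)}
  {l, m} × {50, 51} = {(l,50), (l,51), (m,50), (m,51)}
  {k, l} × {50, 51, 52} = {(k,50), (k,51), (k,52), (l,50), (l,51), (l,52)}
  {k, m} × {50, 51, 52} = {(k,50), (k,51), (k,52), (m,50), (m,51), (m,52)}
  {k, l, m} × {50, 51} = {(k,50), (k,51), (l,50), (l,51), (m,50), (m,51)}
  {l, m} × {50, 51, 52} = {(l,50), (l,51), (l,52), (m,50), (m,51), (m,52)}
  {k, l, m} × {50, 51, 52} = {(k,50), (k,51), (k,52), (l,50), (l,51), (l,52), (m,50), (m,51), (m,52)}
These 22 distinct sets form the basis B.
Close under arbitrary unions to get τ_{X×Y}; counting gives |τ_{X×Y}| = 64.


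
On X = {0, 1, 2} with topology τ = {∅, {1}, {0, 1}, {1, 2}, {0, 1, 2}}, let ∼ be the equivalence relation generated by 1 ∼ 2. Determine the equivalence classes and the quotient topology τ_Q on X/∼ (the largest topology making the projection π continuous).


X/∼ = {[0], [1=2]}; |τ_Q| = 3.

Equivalence classes: [0], [1=2].
Quotient map π: X → X/∼ sends 0 ↦ [0], 1 ↦ [1=2], 2 ↦ [1=2].
For each subset V ⊆ X/∼, compute π^{-1}(V) ⊆ X and check whether π^{-1}(V) ∈ τ. V is open in τ_Q iff π^{-1}(V) ∈ τ.
  V = {}: π^{-1}(V) = ∅ ∈ τ ✓.
  V = {[0]}: π^{-1}(V) = {0} ∉ τ ✗.
  V = {[1=2]}: π^{-1}(V) = {1, 2} ∈ τ ✓.
  V = {[0], [1=2]}: π^{-1}(V) = {0, 1, 2} ∈ τ ✓.
Open sets in the quotient: τ_Q = {{}, {[1=2]}, {[0], [1=2]}} (3 elements).


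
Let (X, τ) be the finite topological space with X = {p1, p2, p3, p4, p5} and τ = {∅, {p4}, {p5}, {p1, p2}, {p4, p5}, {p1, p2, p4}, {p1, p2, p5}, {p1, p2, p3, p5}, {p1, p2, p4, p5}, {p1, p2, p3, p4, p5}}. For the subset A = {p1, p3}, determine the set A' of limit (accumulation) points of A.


A' = {p2, p3}

For each x ∈ X, list the open sets U ∈ τ with x ∈ U, then check whether U ∩ (A ∖ {x}) ≠ ∅ for every such U.
  x = p1: open {p1, p2} ∋ x has {p1, p2} ∩ (A ∖ {p1}) = ∅, so x is NOT a limit point.
  x = p2: opens ∋ x are {p1, p2}, {p1, p2, p4}, {p1, p2, p5}, {p1, p2, p3, p5}, {p1, p2, p4, p5}, {p1, p2, p3, p4, p5}; each meets A ∖ {p2}, so x IS a limit point.
  x = p3: opens ∋ x are {p1, p2, p3, p5}, {p1, p2, p3, p4, p5}; each meets A ∖ {p3}, so x IS a limit point.
  x = p4: open {p4} ∋ x has {p4} ∩ (A ∖ {p4}) = ∅, so x is NOT a limit point.
  x = p5: open {p5} ∋ x has {p5} ∩ (A ∖ {p5}) = ∅, so x is NOT a limit point.
Collecting: A' = {p2, p3}.


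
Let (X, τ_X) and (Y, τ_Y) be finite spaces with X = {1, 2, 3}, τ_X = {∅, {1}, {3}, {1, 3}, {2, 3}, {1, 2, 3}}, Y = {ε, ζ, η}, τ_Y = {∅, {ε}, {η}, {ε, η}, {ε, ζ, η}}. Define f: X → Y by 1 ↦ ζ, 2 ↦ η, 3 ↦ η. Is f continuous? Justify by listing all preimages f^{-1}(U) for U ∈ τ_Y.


f IS continuous.

Compute f^{-1}(U) for each U ∈ τ_Y:
  U = ∅: f^{-1}(U) = ∅ ∈ τ_X ✓.
  U = {ε}: f^{-1}(U) = ∅ ∈ τ_X ✓.
  U = {η}: f^{-1}(U) = {2, 3} ∈ τ_X ✓.
  U = {ε, η}: f^{-1}(U) = {2, 3} ∈ τ_X ✓.
  U = {ε, ζ, η}: f^{-1}(U) = {1, 2, 3} ∈ τ_X ✓.
Every preimage lies in τ_X, so f IS continuous.


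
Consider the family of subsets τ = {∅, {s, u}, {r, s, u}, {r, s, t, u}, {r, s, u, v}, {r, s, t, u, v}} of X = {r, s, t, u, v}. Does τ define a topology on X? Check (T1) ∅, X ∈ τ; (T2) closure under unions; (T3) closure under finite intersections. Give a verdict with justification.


τ IS a topology on X.

Axiom (T1): ∅ ∈ τ? Yes; X ∈ τ? Yes.
Axiom (T2/T3): check pairwise unions and intersections of members of τ.
All pairwise intersections and unions checked — each lies in τ. Therefore τ satisfies (T1), (T2), (T3): it IS a topology on X.


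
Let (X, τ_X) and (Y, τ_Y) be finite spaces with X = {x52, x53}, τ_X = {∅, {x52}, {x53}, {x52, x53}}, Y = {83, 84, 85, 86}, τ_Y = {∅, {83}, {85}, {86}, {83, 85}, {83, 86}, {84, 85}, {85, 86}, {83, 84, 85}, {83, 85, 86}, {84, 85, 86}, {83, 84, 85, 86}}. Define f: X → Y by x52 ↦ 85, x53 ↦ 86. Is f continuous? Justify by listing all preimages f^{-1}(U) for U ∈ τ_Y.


f IS continuous.

Compute f^{-1}(U) for each U ∈ τ_Y:
  U = ∅: f^{-1}(U) = ∅ ∈ τ_X ✓.
  U = {83}: f^{-1}(U) = ∅ ∈ τ_X ✓.
  U = {85}: f^{-1}(U) = {x52} ∈ τ_X ✓.
  U = {86}: f^{-1}(U) = {x53} ∈ τ_X ✓.
  U = {83, 85}: f^{-1}(U) = {x52} ∈ τ_X ✓.
  U = {83, 86}: f^{-1}(U) = {x53} ∈ τ_X ✓.
  U = {84, 85}: f^{-1}(U) = {x52} ∈ τ_X ✓.
  U = {85, 86}: f^{-1}(U) = {x52, x53} ∈ τ_X ✓.
  U = {83, 84, 85}: f^{-1}(U) = {x52} ∈ τ_X ✓.
  U = {83, 85, 86}: f^{-1}(U) = {x52, x53} ∈ τ_X ✓.
  U = {84, 85, 86}: f^{-1}(U) = {x52, x53} ∈ τ_X ✓.
  U = {83, 84, 85, 86}: f^{-1}(U) = {x52, x53} ∈ τ_X ✓.
Every preimage lies in τ_X, so f IS continuous.


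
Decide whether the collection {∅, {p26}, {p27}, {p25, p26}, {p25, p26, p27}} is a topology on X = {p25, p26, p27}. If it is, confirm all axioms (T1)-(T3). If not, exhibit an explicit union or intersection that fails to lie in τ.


τ is NOT a topology on X.

Axiom (T1): ∅ ∈ τ? Yes; X ∈ τ? Yes.
Axiom (T2/T3): check pairwise unions and intersections of members of τ.
Counterexample for (T2): {p26} ∪ {p27} = {p26, p27} ∉ τ. Therefore τ is NOT a topology.


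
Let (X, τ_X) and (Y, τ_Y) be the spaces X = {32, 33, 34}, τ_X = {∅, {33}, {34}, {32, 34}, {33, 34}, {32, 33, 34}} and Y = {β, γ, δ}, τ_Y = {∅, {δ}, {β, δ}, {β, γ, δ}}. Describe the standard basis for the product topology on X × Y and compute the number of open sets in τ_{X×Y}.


Basis B = {∅ × ∅, {33} × {δ}, {34} × {δ}, {32, 34} × {δ}, {33} × {β, δ}, {33, 34} × {δ}, {34} × {β, δ}, {32, 33, 34} × {δ}, {33} × {β, γ, δ}, {34} × {β, γ, δ}, {32, 34} × {β, δ}, {33, 34} × {β, δ}, {32, 34} × {β, γ, δ}, {32, 33, 34} × {β, δ}, {33, 34} × {β, γ, δ}, {32, 33, 34} × {β, γ, δ}}; |τ_{X×Y}| = 40.

Enumerate products U × V with U ∈ τ_X, V ∈ τ_Y (deduplicated):
  ∅ × ∅ = {} (∅)
  {33} × {δ} = {(33,δ)}
  {34} × {δ} = {(34,δ)}
  {32, 34} × {δ} = {(32,δ), (34,δ)}
  {33} × {β, δ} = {(33,β), (33,δ)}
  {33, 34} × {δ} = {(33,δ), (34,δ)}
  {34} × {β, δ} = {(34,β), (34,δ)}
  {32, 33, 34} × {δ} = {(32,δ), (33,δ), (34,δ)}
  {33} × {β, γ, δ} = {(33,β), (33,γ), (33,δ)}
  {34} × {β, γ, δ} = {(34,β), (34,γ), (34,δ)}
  {32, 34} × {β, δ} = {(32,β), (32,δ), (34,β), (34,δ)}
  {33, 34} × {β, δ} = {(33,β), (33,δ), (34,β), (34,δ)}
  {32, 34} × {β, γ, δ} = {(32,β), (32,γ), (32,δ), (34,β), (34,γ), (34,δ)}
  {32, 33, 34} × {β, δ} = {(32,β), (32,δ), (33,β), (33,δ), (34,β), (34,δ)}
  {33, 34} × {β, γ, δ} = {(33,β), (33,γ), (33,δ), (34,β), (34,γ), (34,δ)}
  {32, 33, 34} × {β, γ, δ} = {(32,β), (32,γ), (32,δ), (33,β), (33,γ), (33,δ), (34,β), (34,γ), (34,δ)}
These 16 distinct sets form the basis B.
Close under arbitrary unions to get τ_{X×Y}; counting gives |τ_{X×Y}| = 40.


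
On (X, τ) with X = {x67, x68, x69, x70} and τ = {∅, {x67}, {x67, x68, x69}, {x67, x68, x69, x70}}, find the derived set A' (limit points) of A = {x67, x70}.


A' = {x68, x69, x70}

For each x ∈ X, list the open sets U ∈ τ with x ∈ U, then check whether U ∩ (A ∖ {x}) ≠ ∅ for every such U.
  x = x67: open {x67} ∋ x has {x67} ∩ (A ∖ {x67}) = ∅, so x is NOT a limit point.
  x = x68: opens ∋ x are {x67, x68, x69}, {x67, x68, x69, x70}; each meets A ∖ {x68}, so x IS a limit point.
  x = x69: opens ∋ x are {x67, x68, x69}, {x67, x68, x69, x70}; each meets A ∖ {x69}, so x IS a limit point.
  x = x70: opens ∋ x are {x67, x68, x69, x70}; each meets A ∖ {x70}, so x IS a limit point.
Collecting: A' = {x68, x69, x70}.


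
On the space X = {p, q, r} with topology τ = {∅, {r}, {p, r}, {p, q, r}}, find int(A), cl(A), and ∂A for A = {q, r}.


int(A) = {r}, cl(A) = {p, q, r}, ∂A = {p, q}.

Closed sets in (X, τ) are complements of opens:
  closed(X, τ) = {∅, {q}, {p, q}, {p, q, r}}.
int(A) = ⋃ {U ∈ τ : U ⊆ A}. Opens contained in A: ∅, {r}.
Taking the union of these: int(A) = {r}.
cl(A) = ⋂ {C closed : A ⊆ C}. Closed sets containing A: {p, q, r}.
Intersecting these: cl(A) = {p, q, r}.
∂A = cl(A) ∖ int(A) = {p, q, r} ∖ {r} = {p, q}.


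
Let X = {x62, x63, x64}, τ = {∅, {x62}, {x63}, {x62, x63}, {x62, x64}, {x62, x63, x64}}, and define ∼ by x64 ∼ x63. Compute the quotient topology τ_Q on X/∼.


X/∼ = {[x62], [x63=x64]}; |τ_Q| = 3.

Equivalence classes: [x62], [x63=x64].
Quotient map π: X → X/∼ sends x62 ↦ [x62], x63 ↦ [x63=x64], x64 ↦ [x63=x64].
For each subset V ⊆ X/∼, compute π^{-1}(V) ⊆ X and check whether π^{-1}(V) ∈ τ. V is open in τ_Q iff π^{-1}(V) ∈ τ.
  V = {}: π^{-1}(V) = ∅ ∈ τ ✓.
  V = {[x62]}: π^{-1}(V) = {x62} ∈ τ ✓.
  V = {[x63=x64]}: π^{-1}(V) = {x63, x64} ∉ τ ✗.
  V = {[x62], [x63=x64]}: π^{-1}(V) = {x62, x63, x64} ∈ τ ✓.
Open sets in the quotient: τ_Q = {{}, {[x62]}, {[x62], [x63=x64]}} (3 elements).


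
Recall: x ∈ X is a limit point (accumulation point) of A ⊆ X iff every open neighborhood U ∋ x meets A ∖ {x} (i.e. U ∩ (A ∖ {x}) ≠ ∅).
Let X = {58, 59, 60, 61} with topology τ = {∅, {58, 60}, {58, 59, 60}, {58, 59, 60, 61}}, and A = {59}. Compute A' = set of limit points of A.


A' = {61}

For each x ∈ X, list the open sets U ∈ τ with x ∈ U, then check whether U ∩ (A ∖ {x}) ≠ ∅ for every such U.
  x = 58: open {58, 60} ∋ x has {58, 60} ∩ (A ∖ {58}) = ∅, so x is NOT a limit point.
  x = 59: open {58, 59, 60} ∋ x has {58, 59, 60} ∩ (A ∖ {59}) = ∅, so x is NOT a limit point.
  x = 60: open {58, 60} ∋ x has {58, 60} ∩ (A ∖ {60}) = ∅, so x is NOT a limit point.
  x = 61: opens ∋ x are {58, 59, 60, 61}; each meets A ∖ {61}, so x IS a limit point.
Collecting: A' = {61}.


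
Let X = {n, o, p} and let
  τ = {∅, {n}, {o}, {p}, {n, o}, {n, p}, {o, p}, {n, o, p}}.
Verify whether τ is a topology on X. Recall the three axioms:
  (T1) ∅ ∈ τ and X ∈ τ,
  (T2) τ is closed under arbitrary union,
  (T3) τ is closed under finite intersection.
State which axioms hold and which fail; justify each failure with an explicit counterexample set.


τ IS a topology on X.

Axiom (T1): ∅ ∈ τ? Yes; X ∈ τ? Yes.
Axiom (T2/T3): check pairwise unions and intersections of members of τ.
All pairwise intersections and unions checked — each lies in τ. Therefore τ satisfies (T1), (T2), (T3): it IS a topology on X.


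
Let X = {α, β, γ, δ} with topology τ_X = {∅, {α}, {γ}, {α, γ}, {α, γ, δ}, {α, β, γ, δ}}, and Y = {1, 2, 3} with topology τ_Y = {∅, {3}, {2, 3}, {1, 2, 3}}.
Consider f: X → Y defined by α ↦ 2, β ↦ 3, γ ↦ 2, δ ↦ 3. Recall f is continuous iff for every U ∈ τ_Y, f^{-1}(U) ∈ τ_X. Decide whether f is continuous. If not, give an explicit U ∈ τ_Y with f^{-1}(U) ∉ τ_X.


f is NOT continuous.

Compute f^{-1}(U) for each U ∈ τ_Y:
  U = ∅: f^{-1}(U) = ∅ ∈ τ_X ✓.
  U = {3}: f^{-1}(U) = {β, δ} ∉ τ_X ✗.
  U = {2, 3}: f^{-1}(U) = {α, β, γ, δ} ∈ τ_X ✓.
  U = {1, 2, 3}: f^{-1}(U) = {α, β, γ, δ} ∈ τ_X ✓.
Found U = {3} with f^{-1}(U) = {β, δ} not in τ_X. Therefore f is NOT continuous.
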